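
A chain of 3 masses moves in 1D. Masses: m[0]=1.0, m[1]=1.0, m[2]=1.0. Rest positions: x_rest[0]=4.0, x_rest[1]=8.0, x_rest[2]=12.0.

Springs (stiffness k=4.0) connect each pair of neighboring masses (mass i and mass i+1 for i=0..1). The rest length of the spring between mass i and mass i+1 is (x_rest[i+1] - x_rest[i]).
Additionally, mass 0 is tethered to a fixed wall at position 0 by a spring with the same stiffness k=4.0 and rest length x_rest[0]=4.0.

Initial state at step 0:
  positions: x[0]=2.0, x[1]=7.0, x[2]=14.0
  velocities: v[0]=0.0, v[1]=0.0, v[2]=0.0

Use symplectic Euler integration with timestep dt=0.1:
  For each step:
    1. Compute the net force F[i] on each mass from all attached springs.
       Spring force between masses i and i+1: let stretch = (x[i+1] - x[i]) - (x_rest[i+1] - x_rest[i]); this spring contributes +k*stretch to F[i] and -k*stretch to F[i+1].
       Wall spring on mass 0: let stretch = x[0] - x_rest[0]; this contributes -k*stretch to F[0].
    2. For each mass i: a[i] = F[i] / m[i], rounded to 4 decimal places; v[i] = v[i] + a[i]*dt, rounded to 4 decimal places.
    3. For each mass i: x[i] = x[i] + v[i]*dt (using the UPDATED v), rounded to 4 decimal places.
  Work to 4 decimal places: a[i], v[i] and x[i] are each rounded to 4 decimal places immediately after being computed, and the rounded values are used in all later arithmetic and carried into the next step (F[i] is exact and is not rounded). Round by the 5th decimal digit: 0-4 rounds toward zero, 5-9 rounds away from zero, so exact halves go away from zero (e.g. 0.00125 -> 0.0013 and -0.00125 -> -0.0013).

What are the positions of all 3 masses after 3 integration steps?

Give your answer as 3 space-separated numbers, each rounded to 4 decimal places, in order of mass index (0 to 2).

Answer: 2.6883 7.4486 13.3194

Derivation:
Step 0: x=[2.0000 7.0000 14.0000] v=[0.0000 0.0000 0.0000]
Step 1: x=[2.1200 7.0800 13.8800] v=[1.2000 0.8000 -1.2000]
Step 2: x=[2.3536 7.2336 13.6480] v=[2.3360 1.5360 -2.3200]
Step 3: x=[2.6883 7.4486 13.3194] v=[3.3466 2.1498 -3.2858]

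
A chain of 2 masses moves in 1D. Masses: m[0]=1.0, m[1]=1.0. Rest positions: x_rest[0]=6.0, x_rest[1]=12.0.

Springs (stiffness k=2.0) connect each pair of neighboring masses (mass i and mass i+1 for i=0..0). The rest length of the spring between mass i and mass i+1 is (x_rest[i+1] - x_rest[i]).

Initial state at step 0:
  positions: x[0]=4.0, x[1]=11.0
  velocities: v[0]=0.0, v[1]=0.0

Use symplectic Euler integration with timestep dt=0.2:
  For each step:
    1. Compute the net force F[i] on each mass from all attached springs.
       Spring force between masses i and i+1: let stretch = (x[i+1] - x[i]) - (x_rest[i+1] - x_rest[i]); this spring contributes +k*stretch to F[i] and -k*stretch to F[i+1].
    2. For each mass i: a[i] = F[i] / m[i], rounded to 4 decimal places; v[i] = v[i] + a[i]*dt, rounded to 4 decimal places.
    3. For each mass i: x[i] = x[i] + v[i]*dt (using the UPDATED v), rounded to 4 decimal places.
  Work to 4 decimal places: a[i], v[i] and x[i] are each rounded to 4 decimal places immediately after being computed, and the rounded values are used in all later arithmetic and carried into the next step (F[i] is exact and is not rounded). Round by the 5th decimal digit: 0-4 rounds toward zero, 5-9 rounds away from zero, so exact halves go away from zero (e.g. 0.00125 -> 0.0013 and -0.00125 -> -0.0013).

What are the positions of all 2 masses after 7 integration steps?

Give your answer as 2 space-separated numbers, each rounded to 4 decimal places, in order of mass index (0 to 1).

Answer: 5.0065 9.9935

Derivation:
Step 0: x=[4.0000 11.0000] v=[0.0000 0.0000]
Step 1: x=[4.0800 10.9200] v=[0.4000 -0.4000]
Step 2: x=[4.2272 10.7728] v=[0.7360 -0.7360]
Step 3: x=[4.4180 10.5820] v=[0.9542 -0.9542]
Step 4: x=[4.6220 10.3780] v=[1.0198 -1.0198]
Step 5: x=[4.8064 10.1936] v=[0.9222 -0.9222]
Step 6: x=[4.9418 10.0582] v=[0.6771 -0.6771]
Step 7: x=[5.0065 9.9935] v=[0.3237 -0.3237]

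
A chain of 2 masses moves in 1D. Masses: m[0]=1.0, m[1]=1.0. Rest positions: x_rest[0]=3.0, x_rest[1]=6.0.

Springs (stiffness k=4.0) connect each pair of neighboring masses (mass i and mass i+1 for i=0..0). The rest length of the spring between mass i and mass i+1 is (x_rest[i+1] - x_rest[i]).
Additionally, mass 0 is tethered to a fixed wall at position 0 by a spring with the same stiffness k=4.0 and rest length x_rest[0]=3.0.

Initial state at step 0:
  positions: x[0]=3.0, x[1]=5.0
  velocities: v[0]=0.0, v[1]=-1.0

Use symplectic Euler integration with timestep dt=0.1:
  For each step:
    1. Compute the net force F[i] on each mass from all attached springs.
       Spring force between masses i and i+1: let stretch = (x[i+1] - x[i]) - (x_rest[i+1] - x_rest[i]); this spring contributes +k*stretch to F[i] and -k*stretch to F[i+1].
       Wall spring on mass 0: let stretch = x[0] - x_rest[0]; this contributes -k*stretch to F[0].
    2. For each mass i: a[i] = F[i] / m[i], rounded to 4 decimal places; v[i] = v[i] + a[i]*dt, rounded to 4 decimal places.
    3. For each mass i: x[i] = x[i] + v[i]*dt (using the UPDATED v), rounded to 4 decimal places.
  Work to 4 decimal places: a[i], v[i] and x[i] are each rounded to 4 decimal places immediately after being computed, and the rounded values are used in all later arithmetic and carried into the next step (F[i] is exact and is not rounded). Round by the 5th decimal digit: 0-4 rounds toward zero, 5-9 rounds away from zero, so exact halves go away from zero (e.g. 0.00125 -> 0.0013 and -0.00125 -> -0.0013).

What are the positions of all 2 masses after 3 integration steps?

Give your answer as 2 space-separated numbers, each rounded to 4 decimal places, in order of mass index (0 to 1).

Answer: 2.7680 4.9400

Derivation:
Step 0: x=[3.0000 5.0000] v=[0.0000 -1.0000]
Step 1: x=[2.9600 4.9400] v=[-0.4000 -0.6000]
Step 2: x=[2.8808 4.9208] v=[-0.7920 -0.1920]
Step 3: x=[2.7680 4.9400] v=[-1.1283 0.1920]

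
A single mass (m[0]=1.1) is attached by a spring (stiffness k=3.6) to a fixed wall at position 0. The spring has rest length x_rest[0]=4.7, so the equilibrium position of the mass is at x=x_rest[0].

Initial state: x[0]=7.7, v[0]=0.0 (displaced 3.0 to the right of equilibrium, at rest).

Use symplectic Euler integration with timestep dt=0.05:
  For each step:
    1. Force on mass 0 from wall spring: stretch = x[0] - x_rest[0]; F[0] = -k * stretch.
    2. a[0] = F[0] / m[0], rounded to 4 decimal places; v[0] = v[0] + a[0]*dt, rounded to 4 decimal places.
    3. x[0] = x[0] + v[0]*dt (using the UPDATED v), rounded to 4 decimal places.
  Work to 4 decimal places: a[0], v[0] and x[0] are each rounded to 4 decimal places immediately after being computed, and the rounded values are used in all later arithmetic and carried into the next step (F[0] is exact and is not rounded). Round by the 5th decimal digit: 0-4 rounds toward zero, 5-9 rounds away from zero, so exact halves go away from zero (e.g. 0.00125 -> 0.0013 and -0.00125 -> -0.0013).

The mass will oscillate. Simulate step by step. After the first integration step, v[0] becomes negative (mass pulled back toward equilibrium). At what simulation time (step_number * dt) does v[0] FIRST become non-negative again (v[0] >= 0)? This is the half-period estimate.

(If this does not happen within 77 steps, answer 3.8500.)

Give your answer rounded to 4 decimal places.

Answer: 1.7500

Derivation:
Step 0: x=[7.7000] v=[0.0000]
Step 1: x=[7.6755] v=[-0.4909]
Step 2: x=[7.6266] v=[-0.9778]
Step 3: x=[7.5538] v=[-1.4567]
Step 4: x=[7.4576] v=[-1.9237]
Step 5: x=[7.3389] v=[-2.3749]
Step 6: x=[7.1986] v=[-2.8067]
Step 7: x=[7.0378] v=[-3.2156]
Step 8: x=[6.8579] v=[-3.5982]
Step 9: x=[6.6603] v=[-3.9513]
Step 10: x=[6.4467] v=[-4.2721]
Step 11: x=[6.2188] v=[-4.5579]
Step 12: x=[5.9785] v=[-4.8064]
Step 13: x=[5.7277] v=[-5.0156]
Step 14: x=[5.4685] v=[-5.1838]
Step 15: x=[5.2030] v=[-5.3096]
Step 16: x=[4.9334] v=[-5.3919]
Step 17: x=[4.6619] v=[-5.4301]
Step 18: x=[4.3907] v=[-5.4239]
Step 19: x=[4.1220] v=[-5.3733]
Step 20: x=[3.8581] v=[-5.2787]
Step 21: x=[3.6011] v=[-5.1409]
Step 22: x=[3.3530] v=[-4.9611]
Step 23: x=[3.1160] v=[-4.7407]
Step 24: x=[2.8919] v=[-4.4815]
Step 25: x=[2.6826] v=[-4.1856]
Step 26: x=[2.4898] v=[-3.8555]
Step 27: x=[2.3151] v=[-3.4938]
Step 28: x=[2.1599] v=[-3.1035]
Step 29: x=[2.0255] v=[-2.6878]
Step 30: x=[1.9130] v=[-2.2502]
Step 31: x=[1.8233] v=[-1.7941]
Step 32: x=[1.7571] v=[-1.3234]
Step 33: x=[1.7150] v=[-0.8418]
Step 34: x=[1.6973] v=[-0.3533]
Step 35: x=[1.7042] v=[0.1381]
First v>=0 after going negative at step 35, time=1.7500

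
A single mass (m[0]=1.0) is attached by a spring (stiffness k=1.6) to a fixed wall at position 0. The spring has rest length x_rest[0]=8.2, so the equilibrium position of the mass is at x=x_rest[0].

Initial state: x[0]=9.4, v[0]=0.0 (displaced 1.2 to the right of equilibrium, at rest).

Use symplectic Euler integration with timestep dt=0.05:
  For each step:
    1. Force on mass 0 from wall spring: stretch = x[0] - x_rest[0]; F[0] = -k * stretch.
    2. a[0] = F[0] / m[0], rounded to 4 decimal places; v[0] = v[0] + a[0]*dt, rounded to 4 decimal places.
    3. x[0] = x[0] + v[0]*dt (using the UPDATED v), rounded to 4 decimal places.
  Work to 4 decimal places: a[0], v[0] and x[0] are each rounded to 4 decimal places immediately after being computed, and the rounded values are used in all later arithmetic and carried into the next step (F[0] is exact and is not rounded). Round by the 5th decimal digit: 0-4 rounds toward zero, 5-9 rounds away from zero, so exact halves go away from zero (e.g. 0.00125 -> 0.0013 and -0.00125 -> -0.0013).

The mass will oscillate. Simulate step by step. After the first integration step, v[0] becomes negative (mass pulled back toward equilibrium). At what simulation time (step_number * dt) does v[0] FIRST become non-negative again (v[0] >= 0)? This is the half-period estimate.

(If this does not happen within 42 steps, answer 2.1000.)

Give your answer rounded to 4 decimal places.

Step 0: x=[9.4000] v=[0.0000]
Step 1: x=[9.3952] v=[-0.0960]
Step 2: x=[9.3856] v=[-0.1916]
Step 3: x=[9.3713] v=[-0.2865]
Step 4: x=[9.3523] v=[-0.3802]
Step 5: x=[9.3287] v=[-0.4724]
Step 6: x=[9.3006] v=[-0.5627]
Step 7: x=[9.2681] v=[-0.6508]
Step 8: x=[9.2313] v=[-0.7363]
Step 9: x=[9.1904] v=[-0.8188]
Step 10: x=[9.1455] v=[-0.8980]
Step 11: x=[9.0968] v=[-0.9736]
Step 12: x=[9.0445] v=[-1.0453]
Step 13: x=[8.9889] v=[-1.1129]
Step 14: x=[8.9301] v=[-1.1760]
Step 15: x=[8.8684] v=[-1.2344]
Step 16: x=[8.8040] v=[-1.2879]
Step 17: x=[8.7372] v=[-1.3362]
Step 18: x=[8.6682] v=[-1.3792]
Step 19: x=[8.5974] v=[-1.4167]
Step 20: x=[8.5250] v=[-1.4485]
Step 21: x=[8.4513] v=[-1.4745]
Step 22: x=[8.3766] v=[-1.4946]
Step 23: x=[8.3012] v=[-1.5087]
Step 24: x=[8.2254] v=[-1.5168]
Step 25: x=[8.1495] v=[-1.5188]
Step 26: x=[8.0738] v=[-1.5148]
Step 27: x=[7.9986] v=[-1.5047]
Step 28: x=[7.9242] v=[-1.4886]
Step 29: x=[7.8509] v=[-1.4665]
Step 30: x=[7.7790] v=[-1.4386]
Step 31: x=[7.7088] v=[-1.4049]
Step 32: x=[7.6405] v=[-1.3656]
Step 33: x=[7.5745] v=[-1.3208]
Step 34: x=[7.5110] v=[-1.2708]
Step 35: x=[7.4502] v=[-1.2157]
Step 36: x=[7.3924] v=[-1.1557]
Step 37: x=[7.3378] v=[-1.0911]
Step 38: x=[7.2867] v=[-1.0221]
Step 39: x=[7.2393] v=[-0.9490]
Step 40: x=[7.1957] v=[-0.8721]
Step 41: x=[7.1561] v=[-0.7918]
Step 42: x=[7.1207] v=[-0.7083]
v[0] did not become non-negative within 42 steps; using fallback time=2.1000

Answer: 2.1000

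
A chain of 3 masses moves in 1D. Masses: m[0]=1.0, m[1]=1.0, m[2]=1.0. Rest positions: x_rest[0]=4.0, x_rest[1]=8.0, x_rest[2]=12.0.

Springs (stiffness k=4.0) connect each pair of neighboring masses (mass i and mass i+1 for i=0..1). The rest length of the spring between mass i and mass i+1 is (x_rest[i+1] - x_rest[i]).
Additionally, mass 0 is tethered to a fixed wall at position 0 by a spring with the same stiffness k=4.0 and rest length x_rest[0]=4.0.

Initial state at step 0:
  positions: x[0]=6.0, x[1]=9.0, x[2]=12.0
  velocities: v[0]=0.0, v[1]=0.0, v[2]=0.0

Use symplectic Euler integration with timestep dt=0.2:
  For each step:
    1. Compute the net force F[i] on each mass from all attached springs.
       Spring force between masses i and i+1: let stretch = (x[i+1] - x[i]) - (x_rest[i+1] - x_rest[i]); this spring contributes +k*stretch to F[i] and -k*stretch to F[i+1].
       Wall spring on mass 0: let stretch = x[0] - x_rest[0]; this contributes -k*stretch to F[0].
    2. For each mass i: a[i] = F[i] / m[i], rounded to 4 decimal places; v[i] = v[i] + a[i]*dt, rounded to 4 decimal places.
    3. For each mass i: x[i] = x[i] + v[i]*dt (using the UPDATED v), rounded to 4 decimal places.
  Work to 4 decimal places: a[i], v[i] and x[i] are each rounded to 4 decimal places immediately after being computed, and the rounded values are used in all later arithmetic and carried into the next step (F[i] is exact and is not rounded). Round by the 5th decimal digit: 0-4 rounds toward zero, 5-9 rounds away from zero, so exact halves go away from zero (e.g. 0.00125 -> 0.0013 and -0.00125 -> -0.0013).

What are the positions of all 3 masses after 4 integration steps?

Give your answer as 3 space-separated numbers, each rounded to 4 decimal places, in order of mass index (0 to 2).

Step 0: x=[6.0000 9.0000 12.0000] v=[0.0000 0.0000 0.0000]
Step 1: x=[5.5200 9.0000 12.1600] v=[-2.4000 0.0000 0.8000]
Step 2: x=[4.7136 8.9488 12.4544] v=[-4.0320 -0.2560 1.4720]
Step 3: x=[3.8307 8.7809 12.8279] v=[-4.4147 -0.8397 1.8675]
Step 4: x=[3.1269 8.4684 13.1939] v=[-3.5191 -1.5623 1.8299]

Answer: 3.1269 8.4684 13.1939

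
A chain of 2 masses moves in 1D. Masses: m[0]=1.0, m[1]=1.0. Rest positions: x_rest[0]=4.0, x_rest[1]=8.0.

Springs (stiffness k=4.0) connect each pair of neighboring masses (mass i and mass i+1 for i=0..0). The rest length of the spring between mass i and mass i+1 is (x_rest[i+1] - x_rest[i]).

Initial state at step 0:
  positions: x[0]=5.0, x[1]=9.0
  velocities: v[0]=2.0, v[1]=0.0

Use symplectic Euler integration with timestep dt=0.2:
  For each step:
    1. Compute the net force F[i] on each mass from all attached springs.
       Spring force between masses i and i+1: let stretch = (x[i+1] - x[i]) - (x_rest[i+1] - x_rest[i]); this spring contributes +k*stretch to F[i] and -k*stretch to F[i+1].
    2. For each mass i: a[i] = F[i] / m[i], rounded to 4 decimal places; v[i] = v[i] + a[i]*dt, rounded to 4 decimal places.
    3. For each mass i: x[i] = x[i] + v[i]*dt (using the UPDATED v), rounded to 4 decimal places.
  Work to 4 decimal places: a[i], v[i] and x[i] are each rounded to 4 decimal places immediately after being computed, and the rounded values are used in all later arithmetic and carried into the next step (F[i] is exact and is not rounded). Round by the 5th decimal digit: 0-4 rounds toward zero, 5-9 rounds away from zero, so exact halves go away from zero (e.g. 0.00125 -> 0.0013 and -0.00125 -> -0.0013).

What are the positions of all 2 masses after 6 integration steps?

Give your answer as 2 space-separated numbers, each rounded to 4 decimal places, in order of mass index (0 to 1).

Step 0: x=[5.0000 9.0000] v=[2.0000 0.0000]
Step 1: x=[5.4000 9.0000] v=[2.0000 0.0000]
Step 2: x=[5.7360 9.0640] v=[1.6800 0.3200]
Step 3: x=[5.9645 9.2355] v=[1.1424 0.8576]
Step 4: x=[6.0763 9.5237] v=[0.5592 1.4408]
Step 5: x=[6.0997 9.9003] v=[0.1171 1.8829]
Step 6: x=[6.0912 10.3088] v=[-0.0424 2.0424]

Answer: 6.0912 10.3088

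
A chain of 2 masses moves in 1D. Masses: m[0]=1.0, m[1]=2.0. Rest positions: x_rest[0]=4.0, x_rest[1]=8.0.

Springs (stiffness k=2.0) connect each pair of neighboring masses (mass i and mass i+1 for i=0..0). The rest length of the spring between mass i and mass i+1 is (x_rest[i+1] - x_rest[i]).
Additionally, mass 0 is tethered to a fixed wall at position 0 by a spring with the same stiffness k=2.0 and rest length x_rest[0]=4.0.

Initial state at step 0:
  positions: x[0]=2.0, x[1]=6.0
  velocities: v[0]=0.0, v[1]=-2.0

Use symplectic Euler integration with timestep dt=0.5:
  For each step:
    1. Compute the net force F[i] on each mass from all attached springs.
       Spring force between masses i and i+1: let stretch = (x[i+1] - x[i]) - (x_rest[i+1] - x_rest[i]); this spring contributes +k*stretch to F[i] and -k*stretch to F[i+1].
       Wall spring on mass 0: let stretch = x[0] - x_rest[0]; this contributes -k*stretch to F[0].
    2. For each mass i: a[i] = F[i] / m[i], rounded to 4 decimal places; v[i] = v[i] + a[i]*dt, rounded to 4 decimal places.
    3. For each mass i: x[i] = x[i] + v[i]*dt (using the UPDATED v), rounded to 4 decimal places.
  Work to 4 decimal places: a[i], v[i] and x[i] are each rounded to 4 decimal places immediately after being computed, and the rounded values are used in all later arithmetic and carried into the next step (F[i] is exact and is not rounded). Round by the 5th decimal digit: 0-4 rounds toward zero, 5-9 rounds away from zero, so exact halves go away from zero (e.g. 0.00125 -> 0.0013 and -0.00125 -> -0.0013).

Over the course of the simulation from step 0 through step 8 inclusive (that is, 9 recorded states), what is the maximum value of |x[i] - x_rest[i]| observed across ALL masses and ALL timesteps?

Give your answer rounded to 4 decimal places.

Answer: 3.5000

Derivation:
Step 0: x=[2.0000 6.0000] v=[0.0000 -2.0000]
Step 1: x=[3.0000 5.0000] v=[2.0000 -2.0000]
Step 2: x=[3.5000 4.5000] v=[1.0000 -1.0000]
Step 3: x=[2.7500 4.7500] v=[-1.5000 0.5000]
Step 4: x=[1.6250 5.5000] v=[-2.2500 1.5000]
Step 5: x=[1.6250 6.2813] v=[0.0000 1.5625]
Step 6: x=[3.1407 6.8985] v=[3.0313 1.2344]
Step 7: x=[4.9649 7.5763] v=[3.6484 1.3555]
Step 8: x=[5.6124 8.6012] v=[1.2949 2.0498]
Max displacement = 3.5000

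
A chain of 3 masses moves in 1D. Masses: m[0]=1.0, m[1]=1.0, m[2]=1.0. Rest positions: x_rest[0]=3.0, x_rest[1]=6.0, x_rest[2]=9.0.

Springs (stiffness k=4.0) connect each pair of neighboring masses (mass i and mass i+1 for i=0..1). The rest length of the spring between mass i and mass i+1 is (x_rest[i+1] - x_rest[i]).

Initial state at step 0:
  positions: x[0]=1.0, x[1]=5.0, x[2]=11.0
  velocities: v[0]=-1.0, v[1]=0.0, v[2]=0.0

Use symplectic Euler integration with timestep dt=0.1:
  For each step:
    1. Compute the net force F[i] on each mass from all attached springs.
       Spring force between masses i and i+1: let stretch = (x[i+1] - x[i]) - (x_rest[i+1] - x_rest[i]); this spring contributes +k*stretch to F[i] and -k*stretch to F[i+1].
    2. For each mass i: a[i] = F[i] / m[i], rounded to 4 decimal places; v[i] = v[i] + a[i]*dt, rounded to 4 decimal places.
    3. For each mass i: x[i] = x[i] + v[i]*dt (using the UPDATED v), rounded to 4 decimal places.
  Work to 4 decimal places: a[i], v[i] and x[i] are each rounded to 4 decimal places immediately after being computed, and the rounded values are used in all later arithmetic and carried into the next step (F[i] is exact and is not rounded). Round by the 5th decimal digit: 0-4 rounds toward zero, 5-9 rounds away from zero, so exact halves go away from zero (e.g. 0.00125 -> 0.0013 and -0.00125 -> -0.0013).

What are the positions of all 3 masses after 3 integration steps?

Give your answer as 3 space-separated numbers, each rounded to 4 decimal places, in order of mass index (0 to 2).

Step 0: x=[1.0000 5.0000 11.0000] v=[-1.0000 0.0000 0.0000]
Step 1: x=[0.9400 5.0800 10.8800] v=[-0.6000 0.8000 -1.2000]
Step 2: x=[0.9256 5.2264 10.6480] v=[-0.1440 1.4640 -2.3200]
Step 3: x=[0.9632 5.4176 10.3191] v=[0.3763 1.9123 -3.2886]

Answer: 0.9632 5.4176 10.3191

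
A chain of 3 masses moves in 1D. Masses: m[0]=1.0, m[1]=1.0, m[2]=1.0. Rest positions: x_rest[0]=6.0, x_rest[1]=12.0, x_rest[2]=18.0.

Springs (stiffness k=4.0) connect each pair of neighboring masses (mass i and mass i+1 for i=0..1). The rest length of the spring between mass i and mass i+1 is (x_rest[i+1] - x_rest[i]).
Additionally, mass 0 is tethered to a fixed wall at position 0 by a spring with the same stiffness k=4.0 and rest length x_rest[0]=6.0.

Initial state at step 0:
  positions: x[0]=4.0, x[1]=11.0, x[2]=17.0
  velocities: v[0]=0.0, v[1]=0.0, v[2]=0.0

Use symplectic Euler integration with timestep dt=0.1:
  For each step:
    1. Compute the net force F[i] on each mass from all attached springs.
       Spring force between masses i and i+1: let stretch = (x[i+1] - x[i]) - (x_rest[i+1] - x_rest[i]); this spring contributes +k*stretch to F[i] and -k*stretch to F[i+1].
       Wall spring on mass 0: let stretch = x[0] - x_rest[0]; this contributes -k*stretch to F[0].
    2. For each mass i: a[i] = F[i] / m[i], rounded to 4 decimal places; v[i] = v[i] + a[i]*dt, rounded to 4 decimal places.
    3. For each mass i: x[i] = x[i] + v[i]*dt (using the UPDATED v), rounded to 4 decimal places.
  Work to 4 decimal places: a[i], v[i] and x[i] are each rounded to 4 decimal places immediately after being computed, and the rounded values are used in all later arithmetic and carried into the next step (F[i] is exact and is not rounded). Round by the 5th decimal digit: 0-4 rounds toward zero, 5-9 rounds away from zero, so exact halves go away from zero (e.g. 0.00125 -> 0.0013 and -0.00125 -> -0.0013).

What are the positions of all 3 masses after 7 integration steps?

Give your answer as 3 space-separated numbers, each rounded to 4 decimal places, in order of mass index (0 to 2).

Step 0: x=[4.0000 11.0000 17.0000] v=[0.0000 0.0000 0.0000]
Step 1: x=[4.1200 10.9600 17.0000] v=[1.2000 -0.4000 0.0000]
Step 2: x=[4.3488 10.8880 16.9984] v=[2.2880 -0.7200 -0.0160]
Step 3: x=[4.6652 10.7989 16.9924] v=[3.1642 -0.8915 -0.0602]
Step 4: x=[5.0404 10.7121 16.9786] v=[3.7516 -0.8676 -0.1376]
Step 5: x=[5.4408 10.6491 16.9542] v=[4.0041 -0.6297 -0.2442]
Step 6: x=[5.8319 10.6300 16.9176] v=[3.9111 -0.1910 -0.3662]
Step 7: x=[6.1817 10.6705 16.8695] v=[3.4976 0.4048 -0.4812]

Answer: 6.1817 10.6705 16.8695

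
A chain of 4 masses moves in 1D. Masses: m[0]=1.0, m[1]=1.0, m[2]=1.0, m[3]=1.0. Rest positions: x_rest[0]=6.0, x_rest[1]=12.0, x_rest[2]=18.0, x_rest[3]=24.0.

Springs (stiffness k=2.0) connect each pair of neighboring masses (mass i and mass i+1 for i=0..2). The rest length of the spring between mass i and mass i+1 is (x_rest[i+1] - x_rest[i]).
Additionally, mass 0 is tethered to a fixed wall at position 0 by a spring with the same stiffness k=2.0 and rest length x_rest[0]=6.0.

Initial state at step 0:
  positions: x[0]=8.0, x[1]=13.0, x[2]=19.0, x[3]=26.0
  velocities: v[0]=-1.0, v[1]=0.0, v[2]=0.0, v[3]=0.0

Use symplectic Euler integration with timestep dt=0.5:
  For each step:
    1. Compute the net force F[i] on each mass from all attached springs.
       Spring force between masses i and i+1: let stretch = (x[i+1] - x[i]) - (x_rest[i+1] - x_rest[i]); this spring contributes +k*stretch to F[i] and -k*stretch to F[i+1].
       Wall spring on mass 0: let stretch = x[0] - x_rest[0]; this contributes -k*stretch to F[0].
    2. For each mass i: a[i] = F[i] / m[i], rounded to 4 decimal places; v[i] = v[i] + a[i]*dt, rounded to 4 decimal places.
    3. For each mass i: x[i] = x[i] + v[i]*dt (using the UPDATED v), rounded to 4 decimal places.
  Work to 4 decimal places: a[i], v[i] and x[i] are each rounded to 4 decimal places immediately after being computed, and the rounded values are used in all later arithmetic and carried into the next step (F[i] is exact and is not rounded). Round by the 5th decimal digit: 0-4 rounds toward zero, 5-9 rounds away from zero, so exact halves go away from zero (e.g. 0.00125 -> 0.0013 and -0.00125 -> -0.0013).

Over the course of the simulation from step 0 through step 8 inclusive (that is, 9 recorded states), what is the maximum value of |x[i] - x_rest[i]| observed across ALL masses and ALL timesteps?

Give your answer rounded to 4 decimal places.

Step 0: x=[8.0000 13.0000 19.0000 26.0000] v=[-1.0000 0.0000 0.0000 0.0000]
Step 1: x=[6.0000 13.5000 19.5000 25.5000] v=[-4.0000 1.0000 1.0000 -1.0000]
Step 2: x=[4.7500 13.2500 20.0000 25.0000] v=[-2.5000 -0.5000 1.0000 -1.0000]
Step 3: x=[5.3750 12.1250 19.6250 25.0000] v=[1.2500 -2.2500 -0.7500 0.0000]
Step 4: x=[6.6875 11.3750 18.1875 25.3125] v=[2.6250 -1.5000 -2.8750 0.6250]
Step 5: x=[7.0000 11.6875 16.9063 25.0625] v=[0.6250 0.6250 -2.5625 -0.5000]
Step 6: x=[6.1563 12.2657 17.0938 23.7344] v=[-1.6875 1.1563 0.3749 -2.6562]
Step 7: x=[5.2891 12.2032 18.1875 22.0860] v=[-1.7344 -0.1250 2.1874 -3.2968]
Step 8: x=[5.2344 11.6758 18.2383 21.4884] v=[-0.1094 -1.0548 0.1016 -1.1953]
Max displacement = 2.5116

Answer: 2.5116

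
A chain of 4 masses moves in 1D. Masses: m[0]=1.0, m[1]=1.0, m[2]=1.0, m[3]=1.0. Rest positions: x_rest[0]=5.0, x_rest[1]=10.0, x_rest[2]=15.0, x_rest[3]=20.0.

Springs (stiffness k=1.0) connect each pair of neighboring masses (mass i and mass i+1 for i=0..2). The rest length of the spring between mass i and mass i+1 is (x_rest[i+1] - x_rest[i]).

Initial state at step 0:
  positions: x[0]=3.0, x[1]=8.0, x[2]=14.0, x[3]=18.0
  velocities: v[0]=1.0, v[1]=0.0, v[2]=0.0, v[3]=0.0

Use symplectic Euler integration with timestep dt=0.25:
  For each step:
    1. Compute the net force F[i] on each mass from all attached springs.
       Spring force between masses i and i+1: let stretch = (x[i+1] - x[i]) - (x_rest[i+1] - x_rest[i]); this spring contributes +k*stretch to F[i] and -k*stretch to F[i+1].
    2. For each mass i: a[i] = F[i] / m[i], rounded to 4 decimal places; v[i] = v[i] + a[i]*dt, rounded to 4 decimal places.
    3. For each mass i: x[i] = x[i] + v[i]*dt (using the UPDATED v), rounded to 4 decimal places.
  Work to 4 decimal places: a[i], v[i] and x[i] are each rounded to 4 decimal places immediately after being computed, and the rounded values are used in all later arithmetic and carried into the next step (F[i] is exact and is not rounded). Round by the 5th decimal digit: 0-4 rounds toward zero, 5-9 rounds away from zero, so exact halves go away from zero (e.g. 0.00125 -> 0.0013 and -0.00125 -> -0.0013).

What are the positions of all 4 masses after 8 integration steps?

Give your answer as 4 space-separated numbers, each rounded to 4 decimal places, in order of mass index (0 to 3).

Step 0: x=[3.0000 8.0000 14.0000 18.0000] v=[1.0000 0.0000 0.0000 0.0000]
Step 1: x=[3.2500 8.0625 13.8750 18.0625] v=[1.0000 0.2500 -0.5000 0.2500]
Step 2: x=[3.4883 8.1875 13.6484 18.1758] v=[0.9531 0.5000 -0.9063 0.4531]
Step 3: x=[3.7078 8.3601 13.3635 18.3186] v=[0.8779 0.6904 -1.1397 0.5713]
Step 4: x=[3.9056 8.5547 13.0756 18.4642] v=[0.7910 0.7782 -1.1518 0.5825]
Step 5: x=[4.0814 8.7413 12.8419 18.5856] v=[0.7033 0.7462 -0.9349 0.4854]
Step 6: x=[4.2360 8.8929 12.7109 18.6605] v=[0.6183 0.6064 -0.5241 0.2995]
Step 7: x=[4.3691 8.9921 12.7131 18.6760] v=[0.5325 0.3967 0.0088 0.0621]
Step 8: x=[4.4787 9.0349 12.8554 18.6314] v=[0.4383 0.1712 0.5693 -0.1786]

Answer: 4.4787 9.0349 12.8554 18.6314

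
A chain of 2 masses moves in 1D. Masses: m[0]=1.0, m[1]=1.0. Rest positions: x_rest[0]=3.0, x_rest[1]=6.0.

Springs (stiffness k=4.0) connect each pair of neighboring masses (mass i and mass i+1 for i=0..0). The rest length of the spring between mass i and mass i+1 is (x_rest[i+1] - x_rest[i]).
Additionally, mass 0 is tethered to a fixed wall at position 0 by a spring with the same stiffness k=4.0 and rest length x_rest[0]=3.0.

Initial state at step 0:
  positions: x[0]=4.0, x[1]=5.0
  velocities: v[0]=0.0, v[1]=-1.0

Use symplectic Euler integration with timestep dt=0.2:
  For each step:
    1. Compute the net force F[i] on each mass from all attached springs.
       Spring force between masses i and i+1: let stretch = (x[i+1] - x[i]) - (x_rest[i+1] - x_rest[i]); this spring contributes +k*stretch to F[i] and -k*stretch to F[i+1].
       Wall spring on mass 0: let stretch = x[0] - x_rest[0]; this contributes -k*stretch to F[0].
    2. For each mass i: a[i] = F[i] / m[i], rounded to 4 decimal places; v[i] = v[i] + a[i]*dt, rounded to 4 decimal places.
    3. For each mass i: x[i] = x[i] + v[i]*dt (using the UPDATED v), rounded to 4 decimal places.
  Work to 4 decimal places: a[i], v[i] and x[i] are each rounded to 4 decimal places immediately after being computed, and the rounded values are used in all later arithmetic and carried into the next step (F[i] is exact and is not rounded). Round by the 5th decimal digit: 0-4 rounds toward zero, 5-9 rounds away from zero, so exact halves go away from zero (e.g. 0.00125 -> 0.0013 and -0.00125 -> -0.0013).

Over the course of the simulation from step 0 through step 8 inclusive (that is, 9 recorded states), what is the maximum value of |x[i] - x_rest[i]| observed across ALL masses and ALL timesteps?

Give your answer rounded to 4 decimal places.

Step 0: x=[4.0000 5.0000] v=[0.0000 -1.0000]
Step 1: x=[3.5200 5.1200] v=[-2.4000 0.6000]
Step 2: x=[2.7328 5.4640] v=[-3.9360 1.7200]
Step 3: x=[1.9453 5.8510] v=[-3.9373 1.9350]
Step 4: x=[1.4715 6.0931] v=[-2.3690 1.2104]
Step 5: x=[1.5017 6.0757] v=[0.1511 -0.0869]
Step 6: x=[2.0235 5.8065] v=[2.6089 -1.3461]
Step 7: x=[2.8268 5.4120] v=[4.0165 -1.9725]
Step 8: x=[3.5914 5.0839] v=[3.8232 -1.6407]
Max displacement = 1.5285

Answer: 1.5285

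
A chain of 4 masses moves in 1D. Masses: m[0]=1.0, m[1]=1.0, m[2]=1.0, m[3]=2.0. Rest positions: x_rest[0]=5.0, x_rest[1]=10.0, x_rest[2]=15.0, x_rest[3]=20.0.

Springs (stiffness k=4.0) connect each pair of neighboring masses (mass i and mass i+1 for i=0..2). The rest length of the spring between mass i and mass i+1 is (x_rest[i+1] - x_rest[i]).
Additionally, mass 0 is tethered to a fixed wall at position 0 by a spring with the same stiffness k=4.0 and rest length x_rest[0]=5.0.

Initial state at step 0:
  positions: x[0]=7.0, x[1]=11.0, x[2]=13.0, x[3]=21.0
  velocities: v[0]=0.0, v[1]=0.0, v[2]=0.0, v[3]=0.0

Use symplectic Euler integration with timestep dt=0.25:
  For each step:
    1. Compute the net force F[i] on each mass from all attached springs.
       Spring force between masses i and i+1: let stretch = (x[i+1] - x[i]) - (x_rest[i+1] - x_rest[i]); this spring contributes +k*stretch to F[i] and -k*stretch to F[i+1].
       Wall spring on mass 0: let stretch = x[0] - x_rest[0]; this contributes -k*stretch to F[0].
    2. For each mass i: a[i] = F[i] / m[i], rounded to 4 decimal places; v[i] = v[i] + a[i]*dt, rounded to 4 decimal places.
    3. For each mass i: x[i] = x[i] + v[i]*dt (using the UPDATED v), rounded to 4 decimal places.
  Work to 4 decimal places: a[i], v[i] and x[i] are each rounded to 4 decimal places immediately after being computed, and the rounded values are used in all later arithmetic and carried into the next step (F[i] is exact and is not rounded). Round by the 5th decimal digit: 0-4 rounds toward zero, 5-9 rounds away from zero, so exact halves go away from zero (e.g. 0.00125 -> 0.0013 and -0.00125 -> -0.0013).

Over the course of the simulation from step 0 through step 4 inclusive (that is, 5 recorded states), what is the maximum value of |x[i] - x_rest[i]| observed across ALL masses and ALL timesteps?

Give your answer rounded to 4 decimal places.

Step 0: x=[7.0000 11.0000 13.0000 21.0000] v=[0.0000 0.0000 0.0000 0.0000]
Step 1: x=[6.2500 10.5000 14.5000 20.6250] v=[-3.0000 -2.0000 6.0000 -1.5000]
Step 2: x=[5.0000 9.9375 16.5313 20.1094] v=[-5.0000 -2.2500 8.1250 -2.0625]
Step 3: x=[3.7344 9.7891 17.8086 19.7715] v=[-5.0625 -0.5937 5.1093 -1.3516]
Step 4: x=[3.0489 10.1319 17.5718 19.8133] v=[-2.7422 1.3711 -0.9473 0.1670]
Max displacement = 2.8086

Answer: 2.8086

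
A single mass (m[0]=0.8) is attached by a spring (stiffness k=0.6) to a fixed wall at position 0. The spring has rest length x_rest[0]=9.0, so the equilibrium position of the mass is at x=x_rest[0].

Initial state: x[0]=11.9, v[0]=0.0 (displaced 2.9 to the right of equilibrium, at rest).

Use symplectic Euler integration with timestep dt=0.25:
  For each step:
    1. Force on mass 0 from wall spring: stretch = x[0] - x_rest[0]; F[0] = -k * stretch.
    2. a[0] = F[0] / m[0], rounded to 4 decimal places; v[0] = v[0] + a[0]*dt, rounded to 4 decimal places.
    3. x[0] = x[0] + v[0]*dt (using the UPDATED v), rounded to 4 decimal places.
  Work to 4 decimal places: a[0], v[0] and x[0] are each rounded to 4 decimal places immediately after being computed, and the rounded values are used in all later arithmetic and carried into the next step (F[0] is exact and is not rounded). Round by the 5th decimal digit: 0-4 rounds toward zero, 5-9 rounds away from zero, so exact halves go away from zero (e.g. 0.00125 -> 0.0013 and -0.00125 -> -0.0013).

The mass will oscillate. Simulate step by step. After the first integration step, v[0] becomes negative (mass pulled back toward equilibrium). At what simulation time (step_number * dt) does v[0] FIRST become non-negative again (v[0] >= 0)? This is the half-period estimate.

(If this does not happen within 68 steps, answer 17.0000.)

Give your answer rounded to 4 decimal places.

Step 0: x=[11.9000] v=[0.0000]
Step 1: x=[11.7641] v=[-0.5438]
Step 2: x=[11.4986] v=[-1.0621]
Step 3: x=[11.1160] v=[-1.5306]
Step 4: x=[10.6342] v=[-1.9274]
Step 5: x=[10.0758] v=[-2.2338]
Step 6: x=[9.4669] v=[-2.4355]
Step 7: x=[8.8361] v=[-2.5231]
Step 8: x=[8.2130] v=[-2.4924]
Step 9: x=[7.6268] v=[-2.3448]
Step 10: x=[7.1050] v=[-2.0873]
Step 11: x=[6.6720] v=[-1.7320]
Step 12: x=[6.3481] v=[-1.2955]
Step 13: x=[6.1485] v=[-0.7983]
Step 14: x=[6.0826] v=[-0.2637]
Step 15: x=[6.1534] v=[0.2833]
First v>=0 after going negative at step 15, time=3.7500

Answer: 3.7500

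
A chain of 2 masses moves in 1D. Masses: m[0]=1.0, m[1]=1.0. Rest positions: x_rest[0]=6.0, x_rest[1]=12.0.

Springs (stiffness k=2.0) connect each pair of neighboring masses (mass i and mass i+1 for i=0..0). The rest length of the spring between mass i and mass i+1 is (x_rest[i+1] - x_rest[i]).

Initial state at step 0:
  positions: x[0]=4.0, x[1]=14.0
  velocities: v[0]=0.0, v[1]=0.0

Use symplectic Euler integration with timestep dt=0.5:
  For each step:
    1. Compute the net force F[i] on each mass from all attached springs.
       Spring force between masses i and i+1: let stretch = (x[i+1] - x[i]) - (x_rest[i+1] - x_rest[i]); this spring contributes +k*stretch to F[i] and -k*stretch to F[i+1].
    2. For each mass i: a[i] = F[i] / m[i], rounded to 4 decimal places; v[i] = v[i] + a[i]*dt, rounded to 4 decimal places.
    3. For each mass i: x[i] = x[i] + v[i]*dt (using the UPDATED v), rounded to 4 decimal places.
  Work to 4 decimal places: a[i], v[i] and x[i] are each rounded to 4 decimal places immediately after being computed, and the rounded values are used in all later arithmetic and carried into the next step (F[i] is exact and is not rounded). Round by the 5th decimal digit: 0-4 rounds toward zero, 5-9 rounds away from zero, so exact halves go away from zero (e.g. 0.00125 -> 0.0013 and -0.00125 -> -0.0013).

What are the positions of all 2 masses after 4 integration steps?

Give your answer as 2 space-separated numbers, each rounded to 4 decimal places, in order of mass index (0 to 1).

Answer: 6.0000 12.0000

Derivation:
Step 0: x=[4.0000 14.0000] v=[0.0000 0.0000]
Step 1: x=[6.0000 12.0000] v=[4.0000 -4.0000]
Step 2: x=[8.0000 10.0000] v=[4.0000 -4.0000]
Step 3: x=[8.0000 10.0000] v=[0.0000 0.0000]
Step 4: x=[6.0000 12.0000] v=[-4.0000 4.0000]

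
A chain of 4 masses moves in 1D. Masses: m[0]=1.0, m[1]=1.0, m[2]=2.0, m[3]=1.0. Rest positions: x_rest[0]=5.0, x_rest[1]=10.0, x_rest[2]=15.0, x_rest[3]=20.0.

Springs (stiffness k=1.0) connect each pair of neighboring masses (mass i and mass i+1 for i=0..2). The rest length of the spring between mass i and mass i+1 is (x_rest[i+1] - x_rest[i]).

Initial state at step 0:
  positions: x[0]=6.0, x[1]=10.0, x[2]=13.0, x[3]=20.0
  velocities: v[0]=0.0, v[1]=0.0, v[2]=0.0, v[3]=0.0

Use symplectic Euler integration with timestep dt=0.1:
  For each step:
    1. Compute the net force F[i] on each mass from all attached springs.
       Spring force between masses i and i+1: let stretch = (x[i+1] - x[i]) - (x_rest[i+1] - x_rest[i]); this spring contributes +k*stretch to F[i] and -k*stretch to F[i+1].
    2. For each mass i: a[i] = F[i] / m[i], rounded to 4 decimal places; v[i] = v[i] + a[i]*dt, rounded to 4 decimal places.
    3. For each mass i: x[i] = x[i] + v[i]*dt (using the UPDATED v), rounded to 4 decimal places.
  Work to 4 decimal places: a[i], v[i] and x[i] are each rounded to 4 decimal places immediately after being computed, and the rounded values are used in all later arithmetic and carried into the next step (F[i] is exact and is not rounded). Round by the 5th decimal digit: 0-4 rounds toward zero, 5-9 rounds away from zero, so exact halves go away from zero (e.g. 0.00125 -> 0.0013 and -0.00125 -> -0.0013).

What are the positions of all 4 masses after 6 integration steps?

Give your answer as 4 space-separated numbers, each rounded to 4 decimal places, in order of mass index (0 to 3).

Step 0: x=[6.0000 10.0000 13.0000 20.0000] v=[0.0000 0.0000 0.0000 0.0000]
Step 1: x=[5.9900 9.9900 13.0200 19.9800] v=[-0.1000 -0.1000 0.2000 -0.2000]
Step 2: x=[5.9700 9.9703 13.0597 19.9404] v=[-0.2000 -0.1970 0.3965 -0.3960]
Step 3: x=[5.9400 9.9415 13.1183 19.8820] v=[-0.3000 -0.2881 0.5861 -0.5841]
Step 4: x=[5.9000 9.9044 13.1949 19.8060] v=[-0.3999 -0.3706 0.7655 -0.7605]
Step 5: x=[5.8501 9.8602 13.2881 19.7138] v=[-0.4995 -0.4420 0.9315 -0.9216]
Step 6: x=[5.7903 9.8102 13.3962 19.6074] v=[-0.5985 -0.5002 1.0814 -1.0642]

Answer: 5.7903 9.8102 13.3962 19.6074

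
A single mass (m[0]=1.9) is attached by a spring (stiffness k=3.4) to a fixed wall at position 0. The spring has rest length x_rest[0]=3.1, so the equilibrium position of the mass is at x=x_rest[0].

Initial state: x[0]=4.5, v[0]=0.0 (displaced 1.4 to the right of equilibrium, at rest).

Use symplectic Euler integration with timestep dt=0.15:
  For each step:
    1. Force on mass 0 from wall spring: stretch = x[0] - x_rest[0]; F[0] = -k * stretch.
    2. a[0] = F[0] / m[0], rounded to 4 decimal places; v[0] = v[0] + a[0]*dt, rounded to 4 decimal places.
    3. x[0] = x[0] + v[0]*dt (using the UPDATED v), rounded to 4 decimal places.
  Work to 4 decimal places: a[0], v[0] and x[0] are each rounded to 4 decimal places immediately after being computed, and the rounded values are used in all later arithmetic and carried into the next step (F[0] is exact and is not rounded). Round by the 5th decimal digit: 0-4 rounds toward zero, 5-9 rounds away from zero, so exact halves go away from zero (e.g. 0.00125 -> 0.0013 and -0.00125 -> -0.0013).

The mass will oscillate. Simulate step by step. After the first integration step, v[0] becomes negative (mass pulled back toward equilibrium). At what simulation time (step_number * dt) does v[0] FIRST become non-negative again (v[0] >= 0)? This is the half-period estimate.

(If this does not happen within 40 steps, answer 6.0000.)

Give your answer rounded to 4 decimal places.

Answer: 2.4000

Derivation:
Step 0: x=[4.5000] v=[0.0000]
Step 1: x=[4.4436] v=[-0.3758]
Step 2: x=[4.3331] v=[-0.7364]
Step 3: x=[4.1730] v=[-1.0674]
Step 4: x=[3.9697] v=[-1.3554]
Step 5: x=[3.7314] v=[-1.5888]
Step 6: x=[3.4677] v=[-1.7583]
Step 7: x=[3.1892] v=[-1.8570]
Step 8: x=[2.9071] v=[-1.8809]
Step 9: x=[2.6327] v=[-1.8291]
Step 10: x=[2.3771] v=[-1.7037]
Step 11: x=[2.1506] v=[-1.5097]
Step 12: x=[1.9624] v=[-1.2549]
Step 13: x=[1.8200] v=[-0.9495]
Step 14: x=[1.7291] v=[-0.6059]
Step 15: x=[1.6934] v=[-0.2379]
Step 16: x=[1.7144] v=[0.1397]
First v>=0 after going negative at step 16, time=2.4000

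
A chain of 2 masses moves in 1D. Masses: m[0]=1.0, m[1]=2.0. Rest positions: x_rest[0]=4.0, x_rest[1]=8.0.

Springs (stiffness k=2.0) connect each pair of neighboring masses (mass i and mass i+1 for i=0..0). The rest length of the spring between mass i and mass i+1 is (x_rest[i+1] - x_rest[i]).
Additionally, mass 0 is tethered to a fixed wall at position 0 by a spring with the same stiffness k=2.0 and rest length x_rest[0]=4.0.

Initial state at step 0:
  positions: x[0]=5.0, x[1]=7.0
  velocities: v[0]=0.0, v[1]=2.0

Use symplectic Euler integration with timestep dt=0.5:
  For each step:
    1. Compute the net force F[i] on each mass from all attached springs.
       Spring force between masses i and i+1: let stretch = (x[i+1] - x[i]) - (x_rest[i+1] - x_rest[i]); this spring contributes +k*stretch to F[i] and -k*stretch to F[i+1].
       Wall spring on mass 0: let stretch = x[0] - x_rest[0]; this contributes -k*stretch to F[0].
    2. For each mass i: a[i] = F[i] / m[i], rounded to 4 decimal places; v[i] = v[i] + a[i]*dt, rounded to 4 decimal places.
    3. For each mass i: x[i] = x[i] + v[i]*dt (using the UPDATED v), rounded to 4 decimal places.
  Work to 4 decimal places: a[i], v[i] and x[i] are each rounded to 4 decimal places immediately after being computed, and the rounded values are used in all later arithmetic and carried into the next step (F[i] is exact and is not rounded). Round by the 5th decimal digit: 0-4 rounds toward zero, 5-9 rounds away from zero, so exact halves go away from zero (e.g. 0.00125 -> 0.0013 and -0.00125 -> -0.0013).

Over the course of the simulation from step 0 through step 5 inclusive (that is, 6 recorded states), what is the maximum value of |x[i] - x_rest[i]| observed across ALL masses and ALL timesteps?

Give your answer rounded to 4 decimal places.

Step 0: x=[5.0000 7.0000] v=[0.0000 2.0000]
Step 1: x=[3.5000 8.5000] v=[-3.0000 3.0000]
Step 2: x=[2.7500 9.7500] v=[-1.5000 2.5000]
Step 3: x=[4.1250 10.2500] v=[2.7500 1.0000]
Step 4: x=[6.5000 10.2188] v=[4.7500 -0.0625]
Step 5: x=[7.4844 10.2579] v=[1.9688 0.0781]
Max displacement = 3.4844

Answer: 3.4844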